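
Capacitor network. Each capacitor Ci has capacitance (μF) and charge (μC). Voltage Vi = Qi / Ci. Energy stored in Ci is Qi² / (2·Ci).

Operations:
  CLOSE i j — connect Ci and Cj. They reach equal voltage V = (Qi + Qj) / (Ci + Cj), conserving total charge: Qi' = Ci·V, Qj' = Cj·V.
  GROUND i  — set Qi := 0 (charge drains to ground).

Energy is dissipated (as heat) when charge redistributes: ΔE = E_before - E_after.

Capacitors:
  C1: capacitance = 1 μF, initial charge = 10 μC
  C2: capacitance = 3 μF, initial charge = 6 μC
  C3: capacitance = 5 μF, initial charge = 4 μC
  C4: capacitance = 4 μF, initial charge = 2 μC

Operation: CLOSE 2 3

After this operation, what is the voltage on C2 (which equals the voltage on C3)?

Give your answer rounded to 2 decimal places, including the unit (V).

Initial: C1(1μF, Q=10μC, V=10.00V), C2(3μF, Q=6μC, V=2.00V), C3(5μF, Q=4μC, V=0.80V), C4(4μF, Q=2μC, V=0.50V)
Op 1: CLOSE 2-3: Q_total=10.00, C_total=8.00, V=1.25; Q2=3.75, Q3=6.25; dissipated=1.350

Answer: 1.25 V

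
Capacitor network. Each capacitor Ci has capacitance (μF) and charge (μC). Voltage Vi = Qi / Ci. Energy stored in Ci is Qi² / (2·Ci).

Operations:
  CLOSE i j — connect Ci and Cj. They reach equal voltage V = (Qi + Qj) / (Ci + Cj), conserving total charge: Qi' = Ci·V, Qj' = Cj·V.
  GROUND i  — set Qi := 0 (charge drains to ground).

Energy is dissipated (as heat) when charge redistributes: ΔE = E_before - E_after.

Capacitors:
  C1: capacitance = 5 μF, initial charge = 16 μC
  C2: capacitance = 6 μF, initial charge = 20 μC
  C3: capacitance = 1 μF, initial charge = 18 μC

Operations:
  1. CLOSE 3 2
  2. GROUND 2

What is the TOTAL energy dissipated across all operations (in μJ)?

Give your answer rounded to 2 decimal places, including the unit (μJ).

Answer: 180.60 μJ

Derivation:
Initial: C1(5μF, Q=16μC, V=3.20V), C2(6μF, Q=20μC, V=3.33V), C3(1μF, Q=18μC, V=18.00V)
Op 1: CLOSE 3-2: Q_total=38.00, C_total=7.00, V=5.43; Q3=5.43, Q2=32.57; dissipated=92.190
Op 2: GROUND 2: Q2=0; energy lost=88.408
Total dissipated: 180.599 μJ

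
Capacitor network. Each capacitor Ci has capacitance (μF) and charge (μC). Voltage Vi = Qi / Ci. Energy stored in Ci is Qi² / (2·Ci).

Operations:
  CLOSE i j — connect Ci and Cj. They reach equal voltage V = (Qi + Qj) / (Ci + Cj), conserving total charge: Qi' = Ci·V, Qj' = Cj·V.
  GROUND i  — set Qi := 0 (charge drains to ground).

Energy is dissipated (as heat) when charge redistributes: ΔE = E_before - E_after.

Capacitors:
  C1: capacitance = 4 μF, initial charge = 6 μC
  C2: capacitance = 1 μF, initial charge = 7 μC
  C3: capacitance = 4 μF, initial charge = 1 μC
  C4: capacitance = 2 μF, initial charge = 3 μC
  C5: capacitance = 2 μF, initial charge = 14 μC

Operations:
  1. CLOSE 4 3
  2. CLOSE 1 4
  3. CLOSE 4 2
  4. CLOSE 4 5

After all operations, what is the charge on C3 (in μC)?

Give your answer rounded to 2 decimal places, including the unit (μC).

Initial: C1(4μF, Q=6μC, V=1.50V), C2(1μF, Q=7μC, V=7.00V), C3(4μF, Q=1μC, V=0.25V), C4(2μF, Q=3μC, V=1.50V), C5(2μF, Q=14μC, V=7.00V)
Op 1: CLOSE 4-3: Q_total=4.00, C_total=6.00, V=0.67; Q4=1.33, Q3=2.67; dissipated=1.042
Op 2: CLOSE 1-4: Q_total=7.33, C_total=6.00, V=1.22; Q1=4.89, Q4=2.44; dissipated=0.463
Op 3: CLOSE 4-2: Q_total=9.44, C_total=3.00, V=3.15; Q4=6.30, Q2=3.15; dissipated=11.128
Op 4: CLOSE 4-5: Q_total=20.30, C_total=4.00, V=5.07; Q4=10.15, Q5=10.15; dissipated=7.418
Final charges: Q1=4.89, Q2=3.15, Q3=2.67, Q4=10.15, Q5=10.15

Answer: 2.67 μC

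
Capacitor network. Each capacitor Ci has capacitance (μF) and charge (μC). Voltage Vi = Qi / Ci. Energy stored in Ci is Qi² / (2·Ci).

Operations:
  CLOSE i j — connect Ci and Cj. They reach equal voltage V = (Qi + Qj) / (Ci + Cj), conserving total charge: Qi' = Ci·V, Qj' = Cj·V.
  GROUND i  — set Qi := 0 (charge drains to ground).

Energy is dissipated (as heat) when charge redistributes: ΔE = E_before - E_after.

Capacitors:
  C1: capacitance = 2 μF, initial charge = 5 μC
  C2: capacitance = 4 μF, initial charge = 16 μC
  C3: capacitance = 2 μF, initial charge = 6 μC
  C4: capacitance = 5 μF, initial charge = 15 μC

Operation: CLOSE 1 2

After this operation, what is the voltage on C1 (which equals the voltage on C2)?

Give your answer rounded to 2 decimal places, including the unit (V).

Initial: C1(2μF, Q=5μC, V=2.50V), C2(4μF, Q=16μC, V=4.00V), C3(2μF, Q=6μC, V=3.00V), C4(5μF, Q=15μC, V=3.00V)
Op 1: CLOSE 1-2: Q_total=21.00, C_total=6.00, V=3.50; Q1=7.00, Q2=14.00; dissipated=1.500

Answer: 3.50 V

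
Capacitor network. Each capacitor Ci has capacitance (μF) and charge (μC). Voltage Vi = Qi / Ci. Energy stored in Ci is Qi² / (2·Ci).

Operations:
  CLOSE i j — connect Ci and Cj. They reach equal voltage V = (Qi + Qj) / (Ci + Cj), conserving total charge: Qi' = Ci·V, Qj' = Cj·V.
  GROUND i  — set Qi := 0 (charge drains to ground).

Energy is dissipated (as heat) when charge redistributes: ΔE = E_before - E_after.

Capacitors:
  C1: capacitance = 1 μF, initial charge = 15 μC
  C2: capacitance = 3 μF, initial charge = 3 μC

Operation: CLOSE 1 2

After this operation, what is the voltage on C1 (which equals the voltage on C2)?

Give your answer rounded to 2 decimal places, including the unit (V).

Initial: C1(1μF, Q=15μC, V=15.00V), C2(3μF, Q=3μC, V=1.00V)
Op 1: CLOSE 1-2: Q_total=18.00, C_total=4.00, V=4.50; Q1=4.50, Q2=13.50; dissipated=73.500

Answer: 4.50 V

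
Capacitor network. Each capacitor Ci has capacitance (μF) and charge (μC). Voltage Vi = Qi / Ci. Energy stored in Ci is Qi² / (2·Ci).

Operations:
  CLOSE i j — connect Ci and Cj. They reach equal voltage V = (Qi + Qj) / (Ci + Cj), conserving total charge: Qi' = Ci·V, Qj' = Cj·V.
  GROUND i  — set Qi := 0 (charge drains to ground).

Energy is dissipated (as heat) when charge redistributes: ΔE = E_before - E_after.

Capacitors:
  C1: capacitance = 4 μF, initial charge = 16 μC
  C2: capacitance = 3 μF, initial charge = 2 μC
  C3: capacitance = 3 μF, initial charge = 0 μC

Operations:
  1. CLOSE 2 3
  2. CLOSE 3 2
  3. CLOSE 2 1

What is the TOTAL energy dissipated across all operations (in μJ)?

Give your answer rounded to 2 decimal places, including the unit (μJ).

Initial: C1(4μF, Q=16μC, V=4.00V), C2(3μF, Q=2μC, V=0.67V), C3(3μF, Q=0μC, V=0.00V)
Op 1: CLOSE 2-3: Q_total=2.00, C_total=6.00, V=0.33; Q2=1.00, Q3=1.00; dissipated=0.333
Op 2: CLOSE 3-2: Q_total=2.00, C_total=6.00, V=0.33; Q3=1.00, Q2=1.00; dissipated=0.000
Op 3: CLOSE 2-1: Q_total=17.00, C_total=7.00, V=2.43; Q2=7.29, Q1=9.71; dissipated=11.524
Total dissipated: 11.857 μJ

Answer: 11.86 μJ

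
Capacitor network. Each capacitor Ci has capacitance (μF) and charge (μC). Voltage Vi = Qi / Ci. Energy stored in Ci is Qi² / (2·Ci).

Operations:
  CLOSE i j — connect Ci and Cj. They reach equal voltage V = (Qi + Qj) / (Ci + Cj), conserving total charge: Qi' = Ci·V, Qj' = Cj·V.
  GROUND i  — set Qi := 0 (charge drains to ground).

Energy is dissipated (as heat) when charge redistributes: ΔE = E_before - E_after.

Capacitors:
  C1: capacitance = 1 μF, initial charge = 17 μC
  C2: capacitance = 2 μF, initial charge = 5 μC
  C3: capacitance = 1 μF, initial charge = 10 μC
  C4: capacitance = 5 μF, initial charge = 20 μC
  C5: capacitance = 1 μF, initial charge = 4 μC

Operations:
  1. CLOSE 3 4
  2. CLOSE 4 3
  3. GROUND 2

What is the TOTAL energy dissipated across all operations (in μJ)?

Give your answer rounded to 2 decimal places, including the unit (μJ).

Answer: 21.25 μJ

Derivation:
Initial: C1(1μF, Q=17μC, V=17.00V), C2(2μF, Q=5μC, V=2.50V), C3(1μF, Q=10μC, V=10.00V), C4(5μF, Q=20μC, V=4.00V), C5(1μF, Q=4μC, V=4.00V)
Op 1: CLOSE 3-4: Q_total=30.00, C_total=6.00, V=5.00; Q3=5.00, Q4=25.00; dissipated=15.000
Op 2: CLOSE 4-3: Q_total=30.00, C_total=6.00, V=5.00; Q4=25.00, Q3=5.00; dissipated=0.000
Op 3: GROUND 2: Q2=0; energy lost=6.250
Total dissipated: 21.250 μJ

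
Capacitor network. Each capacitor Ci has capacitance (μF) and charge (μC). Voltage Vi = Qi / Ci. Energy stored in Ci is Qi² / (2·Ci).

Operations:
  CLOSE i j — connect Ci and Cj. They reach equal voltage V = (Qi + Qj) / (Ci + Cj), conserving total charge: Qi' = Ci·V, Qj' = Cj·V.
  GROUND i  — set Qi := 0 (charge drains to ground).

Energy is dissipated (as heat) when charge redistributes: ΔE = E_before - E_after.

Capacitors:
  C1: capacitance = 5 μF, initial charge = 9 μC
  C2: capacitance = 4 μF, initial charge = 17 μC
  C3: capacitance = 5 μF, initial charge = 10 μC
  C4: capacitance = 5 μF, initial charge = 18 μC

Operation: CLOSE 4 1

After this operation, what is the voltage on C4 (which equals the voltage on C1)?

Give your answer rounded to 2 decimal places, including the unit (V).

Answer: 2.70 V

Derivation:
Initial: C1(5μF, Q=9μC, V=1.80V), C2(4μF, Q=17μC, V=4.25V), C3(5μF, Q=10μC, V=2.00V), C4(5μF, Q=18μC, V=3.60V)
Op 1: CLOSE 4-1: Q_total=27.00, C_total=10.00, V=2.70; Q4=13.50, Q1=13.50; dissipated=4.050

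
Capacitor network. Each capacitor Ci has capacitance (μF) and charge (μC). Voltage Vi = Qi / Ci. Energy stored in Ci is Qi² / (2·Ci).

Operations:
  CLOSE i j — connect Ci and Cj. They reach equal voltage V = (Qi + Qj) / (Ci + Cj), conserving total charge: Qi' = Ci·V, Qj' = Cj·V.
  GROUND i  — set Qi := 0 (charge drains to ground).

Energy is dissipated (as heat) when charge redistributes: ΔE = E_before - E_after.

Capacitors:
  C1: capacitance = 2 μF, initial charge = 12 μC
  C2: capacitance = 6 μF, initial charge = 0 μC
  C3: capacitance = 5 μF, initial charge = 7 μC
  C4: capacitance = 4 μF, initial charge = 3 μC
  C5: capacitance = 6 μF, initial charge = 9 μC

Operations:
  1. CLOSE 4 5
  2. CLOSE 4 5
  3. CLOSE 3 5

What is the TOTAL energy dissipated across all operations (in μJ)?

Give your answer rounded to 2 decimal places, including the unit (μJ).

Answer: 0.73 μJ

Derivation:
Initial: C1(2μF, Q=12μC, V=6.00V), C2(6μF, Q=0μC, V=0.00V), C3(5μF, Q=7μC, V=1.40V), C4(4μF, Q=3μC, V=0.75V), C5(6μF, Q=9μC, V=1.50V)
Op 1: CLOSE 4-5: Q_total=12.00, C_total=10.00, V=1.20; Q4=4.80, Q5=7.20; dissipated=0.675
Op 2: CLOSE 4-5: Q_total=12.00, C_total=10.00, V=1.20; Q4=4.80, Q5=7.20; dissipated=0.000
Op 3: CLOSE 3-5: Q_total=14.20, C_total=11.00, V=1.29; Q3=6.45, Q5=7.75; dissipated=0.055
Total dissipated: 0.730 μJ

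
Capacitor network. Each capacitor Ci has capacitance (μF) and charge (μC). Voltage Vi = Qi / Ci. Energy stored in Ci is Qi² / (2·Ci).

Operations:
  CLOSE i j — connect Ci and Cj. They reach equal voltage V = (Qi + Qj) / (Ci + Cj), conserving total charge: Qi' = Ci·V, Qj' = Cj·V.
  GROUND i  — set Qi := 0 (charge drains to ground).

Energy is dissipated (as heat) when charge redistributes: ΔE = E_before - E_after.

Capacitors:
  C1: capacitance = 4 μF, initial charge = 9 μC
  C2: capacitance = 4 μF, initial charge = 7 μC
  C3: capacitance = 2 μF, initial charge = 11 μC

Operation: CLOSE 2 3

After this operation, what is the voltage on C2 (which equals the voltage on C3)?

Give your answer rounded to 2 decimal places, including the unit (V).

Initial: C1(4μF, Q=9μC, V=2.25V), C2(4μF, Q=7μC, V=1.75V), C3(2μF, Q=11μC, V=5.50V)
Op 1: CLOSE 2-3: Q_total=18.00, C_total=6.00, V=3.00; Q2=12.00, Q3=6.00; dissipated=9.375

Answer: 3.00 V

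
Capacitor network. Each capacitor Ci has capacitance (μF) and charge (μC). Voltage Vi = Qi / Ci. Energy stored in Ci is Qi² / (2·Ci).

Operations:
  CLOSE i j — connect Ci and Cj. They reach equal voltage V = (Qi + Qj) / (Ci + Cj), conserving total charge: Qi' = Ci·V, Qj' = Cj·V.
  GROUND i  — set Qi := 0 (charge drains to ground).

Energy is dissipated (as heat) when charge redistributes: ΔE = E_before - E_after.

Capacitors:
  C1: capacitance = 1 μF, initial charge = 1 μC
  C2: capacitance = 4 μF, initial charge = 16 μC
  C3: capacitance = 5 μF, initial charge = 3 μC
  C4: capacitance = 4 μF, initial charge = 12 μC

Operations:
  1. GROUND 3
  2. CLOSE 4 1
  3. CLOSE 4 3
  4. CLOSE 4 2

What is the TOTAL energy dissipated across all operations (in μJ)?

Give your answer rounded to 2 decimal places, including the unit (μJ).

Initial: C1(1μF, Q=1μC, V=1.00V), C2(4μF, Q=16μC, V=4.00V), C3(5μF, Q=3μC, V=0.60V), C4(4μF, Q=12μC, V=3.00V)
Op 1: GROUND 3: Q3=0; energy lost=0.900
Op 2: CLOSE 4-1: Q_total=13.00, C_total=5.00, V=2.60; Q4=10.40, Q1=2.60; dissipated=1.600
Op 3: CLOSE 4-3: Q_total=10.40, C_total=9.00, V=1.16; Q4=4.62, Q3=5.78; dissipated=7.511
Op 4: CLOSE 4-2: Q_total=20.62, C_total=8.00, V=2.58; Q4=10.31, Q2=10.31; dissipated=8.091
Total dissipated: 18.102 μJ

Answer: 18.10 μJ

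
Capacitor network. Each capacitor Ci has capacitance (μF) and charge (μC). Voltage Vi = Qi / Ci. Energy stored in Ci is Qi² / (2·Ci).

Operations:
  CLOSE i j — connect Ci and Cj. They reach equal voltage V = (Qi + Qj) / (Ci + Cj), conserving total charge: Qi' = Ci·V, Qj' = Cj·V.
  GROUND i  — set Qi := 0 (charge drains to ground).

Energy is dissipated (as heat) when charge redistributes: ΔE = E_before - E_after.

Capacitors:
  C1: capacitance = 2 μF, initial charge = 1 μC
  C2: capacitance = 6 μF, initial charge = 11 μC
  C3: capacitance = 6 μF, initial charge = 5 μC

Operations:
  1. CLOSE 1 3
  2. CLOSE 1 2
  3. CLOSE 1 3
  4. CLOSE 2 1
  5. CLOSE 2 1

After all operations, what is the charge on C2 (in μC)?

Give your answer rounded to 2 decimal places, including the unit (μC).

Initial: C1(2μF, Q=1μC, V=0.50V), C2(6μF, Q=11μC, V=1.83V), C3(6μF, Q=5μC, V=0.83V)
Op 1: CLOSE 1-3: Q_total=6.00, C_total=8.00, V=0.75; Q1=1.50, Q3=4.50; dissipated=0.083
Op 2: CLOSE 1-2: Q_total=12.50, C_total=8.00, V=1.56; Q1=3.12, Q2=9.38; dissipated=0.880
Op 3: CLOSE 1-3: Q_total=7.62, C_total=8.00, V=0.95; Q1=1.91, Q3=5.72; dissipated=0.495
Op 4: CLOSE 2-1: Q_total=11.28, C_total=8.00, V=1.41; Q2=8.46, Q1=2.82; dissipated=0.279
Op 5: CLOSE 2-1: Q_total=11.28, C_total=8.00, V=1.41; Q2=8.46, Q1=2.82; dissipated=0.000
Final charges: Q1=2.82, Q2=8.46, Q3=5.72

Answer: 8.46 μC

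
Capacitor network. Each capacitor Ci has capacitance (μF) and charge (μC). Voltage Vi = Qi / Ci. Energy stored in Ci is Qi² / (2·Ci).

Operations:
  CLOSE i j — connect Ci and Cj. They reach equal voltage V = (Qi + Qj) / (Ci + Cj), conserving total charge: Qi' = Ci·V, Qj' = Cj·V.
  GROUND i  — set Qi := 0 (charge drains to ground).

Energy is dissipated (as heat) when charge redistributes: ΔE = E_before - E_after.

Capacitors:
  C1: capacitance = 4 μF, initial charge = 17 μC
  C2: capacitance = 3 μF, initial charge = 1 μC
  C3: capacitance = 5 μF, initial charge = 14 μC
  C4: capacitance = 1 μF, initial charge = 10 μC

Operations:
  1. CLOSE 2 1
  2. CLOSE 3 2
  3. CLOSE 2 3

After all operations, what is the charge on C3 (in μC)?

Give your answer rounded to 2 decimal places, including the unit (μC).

Answer: 13.57 μC

Derivation:
Initial: C1(4μF, Q=17μC, V=4.25V), C2(3μF, Q=1μC, V=0.33V), C3(5μF, Q=14μC, V=2.80V), C4(1μF, Q=10μC, V=10.00V)
Op 1: CLOSE 2-1: Q_total=18.00, C_total=7.00, V=2.57; Q2=7.71, Q1=10.29; dissipated=13.149
Op 2: CLOSE 3-2: Q_total=21.71, C_total=8.00, V=2.71; Q3=13.57, Q2=8.14; dissipated=0.049
Op 3: CLOSE 2-3: Q_total=21.71, C_total=8.00, V=2.71; Q2=8.14, Q3=13.57; dissipated=0.000
Final charges: Q1=10.29, Q2=8.14, Q3=13.57, Q4=10.00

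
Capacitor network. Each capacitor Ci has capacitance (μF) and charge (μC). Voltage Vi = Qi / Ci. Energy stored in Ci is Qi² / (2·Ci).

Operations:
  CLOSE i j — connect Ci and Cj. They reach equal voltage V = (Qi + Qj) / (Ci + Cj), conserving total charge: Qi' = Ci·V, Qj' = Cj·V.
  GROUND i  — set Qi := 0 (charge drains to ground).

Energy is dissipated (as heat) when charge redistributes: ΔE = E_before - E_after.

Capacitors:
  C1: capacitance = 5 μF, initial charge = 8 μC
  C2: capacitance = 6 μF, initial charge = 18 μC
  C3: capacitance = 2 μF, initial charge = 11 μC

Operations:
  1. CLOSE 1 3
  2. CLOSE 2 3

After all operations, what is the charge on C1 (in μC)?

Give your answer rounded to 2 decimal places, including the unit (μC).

Initial: C1(5μF, Q=8μC, V=1.60V), C2(6μF, Q=18μC, V=3.00V), C3(2μF, Q=11μC, V=5.50V)
Op 1: CLOSE 1-3: Q_total=19.00, C_total=7.00, V=2.71; Q1=13.57, Q3=5.43; dissipated=10.864
Op 2: CLOSE 2-3: Q_total=23.43, C_total=8.00, V=2.93; Q2=17.57, Q3=5.86; dissipated=0.061
Final charges: Q1=13.57, Q2=17.57, Q3=5.86

Answer: 13.57 μC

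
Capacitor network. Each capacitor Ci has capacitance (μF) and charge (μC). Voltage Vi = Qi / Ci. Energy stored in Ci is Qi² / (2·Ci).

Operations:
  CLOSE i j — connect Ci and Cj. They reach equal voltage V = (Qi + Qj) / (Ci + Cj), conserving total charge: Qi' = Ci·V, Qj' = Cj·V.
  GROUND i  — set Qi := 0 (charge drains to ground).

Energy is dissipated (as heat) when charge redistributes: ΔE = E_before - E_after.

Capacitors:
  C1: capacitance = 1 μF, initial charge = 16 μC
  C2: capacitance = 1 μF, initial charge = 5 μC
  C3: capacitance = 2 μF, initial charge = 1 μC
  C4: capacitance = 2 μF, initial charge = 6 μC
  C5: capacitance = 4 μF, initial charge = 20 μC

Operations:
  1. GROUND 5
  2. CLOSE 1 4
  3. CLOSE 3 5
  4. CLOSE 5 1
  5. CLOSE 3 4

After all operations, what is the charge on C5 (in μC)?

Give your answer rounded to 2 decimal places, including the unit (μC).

Initial: C1(1μF, Q=16μC, V=16.00V), C2(1μF, Q=5μC, V=5.00V), C3(2μF, Q=1μC, V=0.50V), C4(2μF, Q=6μC, V=3.00V), C5(4μF, Q=20μC, V=5.00V)
Op 1: GROUND 5: Q5=0; energy lost=50.000
Op 2: CLOSE 1-4: Q_total=22.00, C_total=3.00, V=7.33; Q1=7.33, Q4=14.67; dissipated=56.333
Op 3: CLOSE 3-5: Q_total=1.00, C_total=6.00, V=0.17; Q3=0.33, Q5=0.67; dissipated=0.167
Op 4: CLOSE 5-1: Q_total=8.00, C_total=5.00, V=1.60; Q5=6.40, Q1=1.60; dissipated=20.544
Op 5: CLOSE 3-4: Q_total=15.00, C_total=4.00, V=3.75; Q3=7.50, Q4=7.50; dissipated=25.681
Final charges: Q1=1.60, Q2=5.00, Q3=7.50, Q4=7.50, Q5=6.40

Answer: 6.40 μC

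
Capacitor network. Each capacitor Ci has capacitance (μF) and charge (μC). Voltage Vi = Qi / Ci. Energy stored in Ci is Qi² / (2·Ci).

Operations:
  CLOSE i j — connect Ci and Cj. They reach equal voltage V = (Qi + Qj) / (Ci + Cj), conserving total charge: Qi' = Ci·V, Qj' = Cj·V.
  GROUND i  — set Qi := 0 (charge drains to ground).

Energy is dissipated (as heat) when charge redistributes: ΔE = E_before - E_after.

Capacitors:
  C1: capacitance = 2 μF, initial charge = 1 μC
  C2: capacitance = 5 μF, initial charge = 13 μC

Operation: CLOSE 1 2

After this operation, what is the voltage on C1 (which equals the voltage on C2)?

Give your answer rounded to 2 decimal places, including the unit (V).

Initial: C1(2μF, Q=1μC, V=0.50V), C2(5μF, Q=13μC, V=2.60V)
Op 1: CLOSE 1-2: Q_total=14.00, C_total=7.00, V=2.00; Q1=4.00, Q2=10.00; dissipated=3.150

Answer: 2.00 V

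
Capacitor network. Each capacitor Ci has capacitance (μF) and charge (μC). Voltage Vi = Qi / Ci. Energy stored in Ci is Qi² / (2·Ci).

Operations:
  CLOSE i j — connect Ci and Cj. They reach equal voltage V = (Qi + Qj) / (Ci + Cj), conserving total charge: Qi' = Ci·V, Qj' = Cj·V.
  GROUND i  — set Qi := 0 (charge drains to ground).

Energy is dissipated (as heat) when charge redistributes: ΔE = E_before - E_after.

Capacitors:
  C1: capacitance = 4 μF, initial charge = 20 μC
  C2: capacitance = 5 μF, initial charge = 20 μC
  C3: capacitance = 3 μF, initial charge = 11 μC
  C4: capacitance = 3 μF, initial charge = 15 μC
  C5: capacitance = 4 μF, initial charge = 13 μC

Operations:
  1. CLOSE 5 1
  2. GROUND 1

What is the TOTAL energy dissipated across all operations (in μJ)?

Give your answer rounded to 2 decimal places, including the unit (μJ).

Answer: 37.09 μJ

Derivation:
Initial: C1(4μF, Q=20μC, V=5.00V), C2(5μF, Q=20μC, V=4.00V), C3(3μF, Q=11μC, V=3.67V), C4(3μF, Q=15μC, V=5.00V), C5(4μF, Q=13μC, V=3.25V)
Op 1: CLOSE 5-1: Q_total=33.00, C_total=8.00, V=4.12; Q5=16.50, Q1=16.50; dissipated=3.062
Op 2: GROUND 1: Q1=0; energy lost=34.031
Total dissipated: 37.094 μJ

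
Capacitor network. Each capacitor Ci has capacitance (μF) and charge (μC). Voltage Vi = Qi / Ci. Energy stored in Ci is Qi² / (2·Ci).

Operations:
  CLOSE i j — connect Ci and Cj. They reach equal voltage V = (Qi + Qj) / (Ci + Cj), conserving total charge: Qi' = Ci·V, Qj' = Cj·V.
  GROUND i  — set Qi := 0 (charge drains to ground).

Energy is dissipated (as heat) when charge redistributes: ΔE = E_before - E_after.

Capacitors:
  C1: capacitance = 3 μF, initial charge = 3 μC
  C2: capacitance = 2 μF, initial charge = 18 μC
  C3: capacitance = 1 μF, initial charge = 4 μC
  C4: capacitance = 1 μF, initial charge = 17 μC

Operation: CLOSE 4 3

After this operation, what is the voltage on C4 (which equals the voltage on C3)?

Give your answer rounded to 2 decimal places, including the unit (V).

Answer: 10.50 V

Derivation:
Initial: C1(3μF, Q=3μC, V=1.00V), C2(2μF, Q=18μC, V=9.00V), C3(1μF, Q=4μC, V=4.00V), C4(1μF, Q=17μC, V=17.00V)
Op 1: CLOSE 4-3: Q_total=21.00, C_total=2.00, V=10.50; Q4=10.50, Q3=10.50; dissipated=42.250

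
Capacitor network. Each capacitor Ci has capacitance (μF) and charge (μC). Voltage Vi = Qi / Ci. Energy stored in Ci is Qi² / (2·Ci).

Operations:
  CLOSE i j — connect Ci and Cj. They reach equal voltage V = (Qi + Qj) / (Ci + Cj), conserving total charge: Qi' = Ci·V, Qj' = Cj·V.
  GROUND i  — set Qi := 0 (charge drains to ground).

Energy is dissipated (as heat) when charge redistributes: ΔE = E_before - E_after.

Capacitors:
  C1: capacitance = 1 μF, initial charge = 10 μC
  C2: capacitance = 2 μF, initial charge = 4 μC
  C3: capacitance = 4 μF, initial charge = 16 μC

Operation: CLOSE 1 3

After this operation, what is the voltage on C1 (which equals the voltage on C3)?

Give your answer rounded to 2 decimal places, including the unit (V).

Answer: 5.20 V

Derivation:
Initial: C1(1μF, Q=10μC, V=10.00V), C2(2μF, Q=4μC, V=2.00V), C3(4μF, Q=16μC, V=4.00V)
Op 1: CLOSE 1-3: Q_total=26.00, C_total=5.00, V=5.20; Q1=5.20, Q3=20.80; dissipated=14.400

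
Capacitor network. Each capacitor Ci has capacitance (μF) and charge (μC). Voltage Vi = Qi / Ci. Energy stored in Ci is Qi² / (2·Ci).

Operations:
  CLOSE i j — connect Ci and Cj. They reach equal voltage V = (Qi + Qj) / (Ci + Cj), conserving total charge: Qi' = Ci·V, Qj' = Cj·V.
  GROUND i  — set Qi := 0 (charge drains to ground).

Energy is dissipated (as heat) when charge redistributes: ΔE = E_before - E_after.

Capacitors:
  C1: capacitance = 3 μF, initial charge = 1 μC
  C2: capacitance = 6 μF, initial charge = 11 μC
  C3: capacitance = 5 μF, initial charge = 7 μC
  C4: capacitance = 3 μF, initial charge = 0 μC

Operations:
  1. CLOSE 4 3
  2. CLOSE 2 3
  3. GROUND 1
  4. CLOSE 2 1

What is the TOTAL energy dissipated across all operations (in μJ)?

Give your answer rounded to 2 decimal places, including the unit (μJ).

Answer: 5.21 μJ

Derivation:
Initial: C1(3μF, Q=1μC, V=0.33V), C2(6μF, Q=11μC, V=1.83V), C3(5μF, Q=7μC, V=1.40V), C4(3μF, Q=0μC, V=0.00V)
Op 1: CLOSE 4-3: Q_total=7.00, C_total=8.00, V=0.88; Q4=2.62, Q3=4.38; dissipated=1.837
Op 2: CLOSE 2-3: Q_total=15.38, C_total=11.00, V=1.40; Q2=8.39, Q3=6.99; dissipated=1.252
Op 3: GROUND 1: Q1=0; energy lost=0.167
Op 4: CLOSE 2-1: Q_total=8.39, C_total=9.00, V=0.93; Q2=5.59, Q1=2.80; dissipated=1.954
Total dissipated: 5.210 μJ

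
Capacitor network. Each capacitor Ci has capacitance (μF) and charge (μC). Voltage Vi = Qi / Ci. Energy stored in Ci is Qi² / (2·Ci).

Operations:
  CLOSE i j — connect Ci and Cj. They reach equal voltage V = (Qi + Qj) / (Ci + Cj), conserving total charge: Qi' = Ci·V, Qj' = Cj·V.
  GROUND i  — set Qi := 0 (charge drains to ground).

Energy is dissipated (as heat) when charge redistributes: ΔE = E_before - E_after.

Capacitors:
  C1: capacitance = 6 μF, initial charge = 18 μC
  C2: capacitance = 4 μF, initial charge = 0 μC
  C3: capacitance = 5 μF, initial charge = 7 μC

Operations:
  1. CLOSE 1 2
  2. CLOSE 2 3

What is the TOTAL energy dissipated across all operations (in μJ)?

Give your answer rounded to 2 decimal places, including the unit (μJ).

Initial: C1(6μF, Q=18μC, V=3.00V), C2(4μF, Q=0μC, V=0.00V), C3(5μF, Q=7μC, V=1.40V)
Op 1: CLOSE 1-2: Q_total=18.00, C_total=10.00, V=1.80; Q1=10.80, Q2=7.20; dissipated=10.800
Op 2: CLOSE 2-3: Q_total=14.20, C_total=9.00, V=1.58; Q2=6.31, Q3=7.89; dissipated=0.178
Total dissipated: 10.978 μJ

Answer: 10.98 μJ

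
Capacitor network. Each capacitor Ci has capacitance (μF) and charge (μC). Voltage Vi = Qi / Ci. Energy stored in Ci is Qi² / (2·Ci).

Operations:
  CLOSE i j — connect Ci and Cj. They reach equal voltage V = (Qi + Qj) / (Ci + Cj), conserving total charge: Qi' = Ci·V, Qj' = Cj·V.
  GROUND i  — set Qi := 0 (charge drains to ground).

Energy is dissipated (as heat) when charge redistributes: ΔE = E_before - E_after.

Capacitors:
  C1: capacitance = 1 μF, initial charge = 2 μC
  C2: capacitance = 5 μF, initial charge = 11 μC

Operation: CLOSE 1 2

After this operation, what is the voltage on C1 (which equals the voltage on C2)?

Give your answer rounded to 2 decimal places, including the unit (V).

Answer: 2.17 V

Derivation:
Initial: C1(1μF, Q=2μC, V=2.00V), C2(5μF, Q=11μC, V=2.20V)
Op 1: CLOSE 1-2: Q_total=13.00, C_total=6.00, V=2.17; Q1=2.17, Q2=10.83; dissipated=0.017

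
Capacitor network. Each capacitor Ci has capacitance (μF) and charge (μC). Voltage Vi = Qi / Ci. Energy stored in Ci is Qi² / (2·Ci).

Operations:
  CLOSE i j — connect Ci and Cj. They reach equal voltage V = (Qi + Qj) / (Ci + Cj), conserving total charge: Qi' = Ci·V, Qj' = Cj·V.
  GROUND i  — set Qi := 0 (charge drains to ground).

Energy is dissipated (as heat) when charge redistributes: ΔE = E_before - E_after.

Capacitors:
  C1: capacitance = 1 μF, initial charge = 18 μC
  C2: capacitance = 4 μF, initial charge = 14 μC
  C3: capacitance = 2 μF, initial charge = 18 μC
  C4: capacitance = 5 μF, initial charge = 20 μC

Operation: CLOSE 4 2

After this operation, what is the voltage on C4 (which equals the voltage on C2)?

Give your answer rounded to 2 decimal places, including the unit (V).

Answer: 3.78 V

Derivation:
Initial: C1(1μF, Q=18μC, V=18.00V), C2(4μF, Q=14μC, V=3.50V), C3(2μF, Q=18μC, V=9.00V), C4(5μF, Q=20μC, V=4.00V)
Op 1: CLOSE 4-2: Q_total=34.00, C_total=9.00, V=3.78; Q4=18.89, Q2=15.11; dissipated=0.278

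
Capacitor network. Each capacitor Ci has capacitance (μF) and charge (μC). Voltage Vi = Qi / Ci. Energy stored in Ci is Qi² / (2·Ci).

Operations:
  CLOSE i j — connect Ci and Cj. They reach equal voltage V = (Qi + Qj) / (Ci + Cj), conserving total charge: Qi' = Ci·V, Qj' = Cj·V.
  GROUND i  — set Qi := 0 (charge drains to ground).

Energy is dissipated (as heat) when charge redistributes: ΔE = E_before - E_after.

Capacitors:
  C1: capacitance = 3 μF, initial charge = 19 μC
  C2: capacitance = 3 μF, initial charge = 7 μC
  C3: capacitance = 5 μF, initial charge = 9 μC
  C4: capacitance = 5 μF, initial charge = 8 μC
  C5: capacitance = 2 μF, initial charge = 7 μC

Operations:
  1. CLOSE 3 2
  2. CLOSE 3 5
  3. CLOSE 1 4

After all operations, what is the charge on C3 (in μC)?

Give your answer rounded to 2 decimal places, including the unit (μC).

Initial: C1(3μF, Q=19μC, V=6.33V), C2(3μF, Q=7μC, V=2.33V), C3(5μF, Q=9μC, V=1.80V), C4(5μF, Q=8μC, V=1.60V), C5(2μF, Q=7μC, V=3.50V)
Op 1: CLOSE 3-2: Q_total=16.00, C_total=8.00, V=2.00; Q3=10.00, Q2=6.00; dissipated=0.267
Op 2: CLOSE 3-5: Q_total=17.00, C_total=7.00, V=2.43; Q3=12.14, Q5=4.86; dissipated=1.607
Op 3: CLOSE 1-4: Q_total=27.00, C_total=8.00, V=3.38; Q1=10.12, Q4=16.88; dissipated=21.004
Final charges: Q1=10.12, Q2=6.00, Q3=12.14, Q4=16.88, Q5=4.86

Answer: 12.14 μC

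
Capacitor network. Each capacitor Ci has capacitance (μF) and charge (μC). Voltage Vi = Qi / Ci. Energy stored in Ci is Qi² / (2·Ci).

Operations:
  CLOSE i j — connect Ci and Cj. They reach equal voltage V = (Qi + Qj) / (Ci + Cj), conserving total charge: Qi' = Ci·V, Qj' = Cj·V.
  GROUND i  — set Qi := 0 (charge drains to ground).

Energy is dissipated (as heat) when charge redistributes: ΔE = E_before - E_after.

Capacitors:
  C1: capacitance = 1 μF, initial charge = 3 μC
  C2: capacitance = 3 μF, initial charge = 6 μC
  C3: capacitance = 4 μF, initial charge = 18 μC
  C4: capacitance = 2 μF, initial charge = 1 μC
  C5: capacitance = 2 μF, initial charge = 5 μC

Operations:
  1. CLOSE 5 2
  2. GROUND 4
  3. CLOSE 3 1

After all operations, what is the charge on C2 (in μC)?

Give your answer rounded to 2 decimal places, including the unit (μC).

Answer: 6.60 μC

Derivation:
Initial: C1(1μF, Q=3μC, V=3.00V), C2(3μF, Q=6μC, V=2.00V), C3(4μF, Q=18μC, V=4.50V), C4(2μF, Q=1μC, V=0.50V), C5(2μF, Q=5μC, V=2.50V)
Op 1: CLOSE 5-2: Q_total=11.00, C_total=5.00, V=2.20; Q5=4.40, Q2=6.60; dissipated=0.150
Op 2: GROUND 4: Q4=0; energy lost=0.250
Op 3: CLOSE 3-1: Q_total=21.00, C_total=5.00, V=4.20; Q3=16.80, Q1=4.20; dissipated=0.900
Final charges: Q1=4.20, Q2=6.60, Q3=16.80, Q4=0.00, Q5=4.40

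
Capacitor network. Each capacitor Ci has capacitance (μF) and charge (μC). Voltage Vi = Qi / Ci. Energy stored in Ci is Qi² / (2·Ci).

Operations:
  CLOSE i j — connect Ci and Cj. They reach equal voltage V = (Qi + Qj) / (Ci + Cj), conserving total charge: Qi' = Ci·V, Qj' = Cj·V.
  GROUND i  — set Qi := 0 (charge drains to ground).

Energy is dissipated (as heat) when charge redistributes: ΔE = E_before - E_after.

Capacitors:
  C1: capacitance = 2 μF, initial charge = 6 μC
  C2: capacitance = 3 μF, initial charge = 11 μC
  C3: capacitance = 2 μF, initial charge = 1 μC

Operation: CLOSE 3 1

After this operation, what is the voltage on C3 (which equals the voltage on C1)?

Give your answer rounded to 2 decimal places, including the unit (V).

Answer: 1.75 V

Derivation:
Initial: C1(2μF, Q=6μC, V=3.00V), C2(3μF, Q=11μC, V=3.67V), C3(2μF, Q=1μC, V=0.50V)
Op 1: CLOSE 3-1: Q_total=7.00, C_total=4.00, V=1.75; Q3=3.50, Q1=3.50; dissipated=3.125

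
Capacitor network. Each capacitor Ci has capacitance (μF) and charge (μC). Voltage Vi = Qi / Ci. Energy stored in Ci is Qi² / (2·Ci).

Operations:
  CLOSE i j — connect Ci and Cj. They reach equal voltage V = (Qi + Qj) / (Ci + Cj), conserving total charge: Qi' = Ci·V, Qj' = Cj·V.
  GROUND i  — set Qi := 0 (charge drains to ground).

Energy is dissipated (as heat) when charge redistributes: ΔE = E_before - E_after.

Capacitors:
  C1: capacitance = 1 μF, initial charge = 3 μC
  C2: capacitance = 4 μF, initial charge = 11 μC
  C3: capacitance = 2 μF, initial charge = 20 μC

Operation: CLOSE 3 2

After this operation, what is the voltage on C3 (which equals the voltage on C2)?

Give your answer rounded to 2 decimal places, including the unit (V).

Answer: 5.17 V

Derivation:
Initial: C1(1μF, Q=3μC, V=3.00V), C2(4μF, Q=11μC, V=2.75V), C3(2μF, Q=20μC, V=10.00V)
Op 1: CLOSE 3-2: Q_total=31.00, C_total=6.00, V=5.17; Q3=10.33, Q2=20.67; dissipated=35.042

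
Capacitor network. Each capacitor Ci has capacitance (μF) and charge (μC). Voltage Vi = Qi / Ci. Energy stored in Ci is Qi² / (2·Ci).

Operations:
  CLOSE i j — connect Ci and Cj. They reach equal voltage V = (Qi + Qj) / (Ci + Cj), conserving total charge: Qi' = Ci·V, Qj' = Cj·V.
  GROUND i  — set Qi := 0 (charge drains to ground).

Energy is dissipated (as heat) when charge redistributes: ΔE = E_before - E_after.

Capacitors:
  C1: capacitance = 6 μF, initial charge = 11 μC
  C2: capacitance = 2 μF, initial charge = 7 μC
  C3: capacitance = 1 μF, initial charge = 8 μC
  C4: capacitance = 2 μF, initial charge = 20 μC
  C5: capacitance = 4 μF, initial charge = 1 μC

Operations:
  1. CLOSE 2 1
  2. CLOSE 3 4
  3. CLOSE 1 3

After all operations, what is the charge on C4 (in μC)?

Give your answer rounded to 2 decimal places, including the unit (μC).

Initial: C1(6μF, Q=11μC, V=1.83V), C2(2μF, Q=7μC, V=3.50V), C3(1μF, Q=8μC, V=8.00V), C4(2μF, Q=20μC, V=10.00V), C5(4μF, Q=1μC, V=0.25V)
Op 1: CLOSE 2-1: Q_total=18.00, C_total=8.00, V=2.25; Q2=4.50, Q1=13.50; dissipated=2.083
Op 2: CLOSE 3-4: Q_total=28.00, C_total=3.00, V=9.33; Q3=9.33, Q4=18.67; dissipated=1.333
Op 3: CLOSE 1-3: Q_total=22.83, C_total=7.00, V=3.26; Q1=19.57, Q3=3.26; dissipated=21.503
Final charges: Q1=19.57, Q2=4.50, Q3=3.26, Q4=18.67, Q5=1.00

Answer: 18.67 μC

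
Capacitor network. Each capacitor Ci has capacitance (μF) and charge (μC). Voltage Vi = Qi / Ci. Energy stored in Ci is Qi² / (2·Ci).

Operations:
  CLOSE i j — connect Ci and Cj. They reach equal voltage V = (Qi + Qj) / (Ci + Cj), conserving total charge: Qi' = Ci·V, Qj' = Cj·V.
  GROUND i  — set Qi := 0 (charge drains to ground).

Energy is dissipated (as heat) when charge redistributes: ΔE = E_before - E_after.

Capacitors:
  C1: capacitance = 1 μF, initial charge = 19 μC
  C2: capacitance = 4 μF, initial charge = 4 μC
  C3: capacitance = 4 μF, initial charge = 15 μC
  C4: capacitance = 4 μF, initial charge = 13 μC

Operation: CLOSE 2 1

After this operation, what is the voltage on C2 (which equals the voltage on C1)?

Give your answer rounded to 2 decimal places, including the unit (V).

Answer: 4.60 V

Derivation:
Initial: C1(1μF, Q=19μC, V=19.00V), C2(4μF, Q=4μC, V=1.00V), C3(4μF, Q=15μC, V=3.75V), C4(4μF, Q=13μC, V=3.25V)
Op 1: CLOSE 2-1: Q_total=23.00, C_total=5.00, V=4.60; Q2=18.40, Q1=4.60; dissipated=129.600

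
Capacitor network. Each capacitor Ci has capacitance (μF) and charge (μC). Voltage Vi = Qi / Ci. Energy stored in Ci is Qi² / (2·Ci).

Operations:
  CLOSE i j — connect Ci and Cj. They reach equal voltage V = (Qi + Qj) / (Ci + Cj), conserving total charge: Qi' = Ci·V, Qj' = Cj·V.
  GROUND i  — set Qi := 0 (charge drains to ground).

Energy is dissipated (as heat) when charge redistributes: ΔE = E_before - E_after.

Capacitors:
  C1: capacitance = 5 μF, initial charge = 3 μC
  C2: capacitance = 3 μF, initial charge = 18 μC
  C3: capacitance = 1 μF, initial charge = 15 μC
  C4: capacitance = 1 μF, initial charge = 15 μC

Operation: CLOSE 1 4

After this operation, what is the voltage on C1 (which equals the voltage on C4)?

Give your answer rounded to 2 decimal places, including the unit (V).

Initial: C1(5μF, Q=3μC, V=0.60V), C2(3μF, Q=18μC, V=6.00V), C3(1μF, Q=15μC, V=15.00V), C4(1μF, Q=15μC, V=15.00V)
Op 1: CLOSE 1-4: Q_total=18.00, C_total=6.00, V=3.00; Q1=15.00, Q4=3.00; dissipated=86.400

Answer: 3.00 V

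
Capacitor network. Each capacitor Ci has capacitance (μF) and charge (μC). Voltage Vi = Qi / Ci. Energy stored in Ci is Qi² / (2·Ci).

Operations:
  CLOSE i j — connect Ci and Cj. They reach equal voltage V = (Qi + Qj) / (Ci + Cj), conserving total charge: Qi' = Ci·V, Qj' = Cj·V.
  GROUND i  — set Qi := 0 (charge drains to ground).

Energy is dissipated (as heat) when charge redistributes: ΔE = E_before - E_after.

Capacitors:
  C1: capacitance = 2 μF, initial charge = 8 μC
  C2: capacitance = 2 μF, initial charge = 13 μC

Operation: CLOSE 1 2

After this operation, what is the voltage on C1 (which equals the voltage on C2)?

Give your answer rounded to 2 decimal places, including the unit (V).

Initial: C1(2μF, Q=8μC, V=4.00V), C2(2μF, Q=13μC, V=6.50V)
Op 1: CLOSE 1-2: Q_total=21.00, C_total=4.00, V=5.25; Q1=10.50, Q2=10.50; dissipated=3.125

Answer: 5.25 V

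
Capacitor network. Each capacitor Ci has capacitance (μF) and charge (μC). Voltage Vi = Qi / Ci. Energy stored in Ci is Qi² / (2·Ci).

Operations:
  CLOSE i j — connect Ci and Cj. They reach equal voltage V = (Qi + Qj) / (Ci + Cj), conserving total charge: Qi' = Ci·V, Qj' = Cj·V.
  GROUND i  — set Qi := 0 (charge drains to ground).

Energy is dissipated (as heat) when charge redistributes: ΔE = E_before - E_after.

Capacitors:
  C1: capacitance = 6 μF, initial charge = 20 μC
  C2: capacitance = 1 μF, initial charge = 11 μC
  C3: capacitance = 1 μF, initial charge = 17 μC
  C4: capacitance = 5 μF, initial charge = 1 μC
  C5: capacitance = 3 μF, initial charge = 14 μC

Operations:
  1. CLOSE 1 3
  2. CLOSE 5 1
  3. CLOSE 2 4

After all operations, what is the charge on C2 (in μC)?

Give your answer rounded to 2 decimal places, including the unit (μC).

Answer: 2.00 μC

Derivation:
Initial: C1(6μF, Q=20μC, V=3.33V), C2(1μF, Q=11μC, V=11.00V), C3(1μF, Q=17μC, V=17.00V), C4(5μF, Q=1μC, V=0.20V), C5(3μF, Q=14μC, V=4.67V)
Op 1: CLOSE 1-3: Q_total=37.00, C_total=7.00, V=5.29; Q1=31.71, Q3=5.29; dissipated=80.048
Op 2: CLOSE 5-1: Q_total=45.71, C_total=9.00, V=5.08; Q5=15.24, Q1=30.48; dissipated=0.383
Op 3: CLOSE 2-4: Q_total=12.00, C_total=6.00, V=2.00; Q2=2.00, Q4=10.00; dissipated=48.600
Final charges: Q1=30.48, Q2=2.00, Q3=5.29, Q4=10.00, Q5=15.24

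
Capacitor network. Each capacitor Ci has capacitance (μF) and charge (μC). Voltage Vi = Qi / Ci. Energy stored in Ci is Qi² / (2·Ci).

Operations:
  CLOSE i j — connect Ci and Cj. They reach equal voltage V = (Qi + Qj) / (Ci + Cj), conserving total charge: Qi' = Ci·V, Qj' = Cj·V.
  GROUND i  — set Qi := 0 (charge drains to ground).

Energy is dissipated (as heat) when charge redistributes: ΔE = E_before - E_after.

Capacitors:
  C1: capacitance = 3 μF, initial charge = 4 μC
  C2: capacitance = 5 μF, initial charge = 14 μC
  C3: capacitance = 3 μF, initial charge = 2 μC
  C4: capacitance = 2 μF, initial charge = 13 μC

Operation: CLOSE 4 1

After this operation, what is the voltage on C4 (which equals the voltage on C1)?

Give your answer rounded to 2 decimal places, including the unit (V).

Initial: C1(3μF, Q=4μC, V=1.33V), C2(5μF, Q=14μC, V=2.80V), C3(3μF, Q=2μC, V=0.67V), C4(2μF, Q=13μC, V=6.50V)
Op 1: CLOSE 4-1: Q_total=17.00, C_total=5.00, V=3.40; Q4=6.80, Q1=10.20; dissipated=16.017

Answer: 3.40 V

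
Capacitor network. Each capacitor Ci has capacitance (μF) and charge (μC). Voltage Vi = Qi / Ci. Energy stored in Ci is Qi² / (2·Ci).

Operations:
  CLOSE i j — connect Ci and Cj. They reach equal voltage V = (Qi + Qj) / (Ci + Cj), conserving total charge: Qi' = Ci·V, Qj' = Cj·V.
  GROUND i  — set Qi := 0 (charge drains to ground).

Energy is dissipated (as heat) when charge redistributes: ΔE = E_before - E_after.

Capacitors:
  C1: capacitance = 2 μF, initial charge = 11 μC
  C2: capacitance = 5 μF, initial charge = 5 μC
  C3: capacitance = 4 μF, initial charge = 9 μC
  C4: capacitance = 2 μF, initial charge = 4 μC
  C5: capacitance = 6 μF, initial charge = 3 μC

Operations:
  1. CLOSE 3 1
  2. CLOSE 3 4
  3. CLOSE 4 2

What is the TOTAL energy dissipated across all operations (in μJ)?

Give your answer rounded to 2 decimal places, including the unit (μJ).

Answer: 10.78 μJ

Derivation:
Initial: C1(2μF, Q=11μC, V=5.50V), C2(5μF, Q=5μC, V=1.00V), C3(4μF, Q=9μC, V=2.25V), C4(2μF, Q=4μC, V=2.00V), C5(6μF, Q=3μC, V=0.50V)
Op 1: CLOSE 3-1: Q_total=20.00, C_total=6.00, V=3.33; Q3=13.33, Q1=6.67; dissipated=7.042
Op 2: CLOSE 3-4: Q_total=17.33, C_total=6.00, V=2.89; Q3=11.56, Q4=5.78; dissipated=1.185
Op 3: CLOSE 4-2: Q_total=10.78, C_total=7.00, V=1.54; Q4=3.08, Q2=7.70; dissipated=2.549
Total dissipated: 10.775 μJ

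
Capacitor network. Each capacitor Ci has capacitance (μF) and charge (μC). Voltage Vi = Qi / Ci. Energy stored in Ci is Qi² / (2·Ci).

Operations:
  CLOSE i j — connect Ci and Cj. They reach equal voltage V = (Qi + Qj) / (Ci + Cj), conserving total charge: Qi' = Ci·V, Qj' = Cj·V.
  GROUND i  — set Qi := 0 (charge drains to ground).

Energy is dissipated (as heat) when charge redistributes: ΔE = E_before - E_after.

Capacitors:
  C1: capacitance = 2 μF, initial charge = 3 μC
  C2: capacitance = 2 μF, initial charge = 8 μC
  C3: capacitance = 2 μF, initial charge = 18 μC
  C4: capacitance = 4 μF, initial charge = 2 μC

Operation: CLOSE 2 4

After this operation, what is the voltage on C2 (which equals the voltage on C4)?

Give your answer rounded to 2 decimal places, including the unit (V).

Answer: 1.67 V

Derivation:
Initial: C1(2μF, Q=3μC, V=1.50V), C2(2μF, Q=8μC, V=4.00V), C3(2μF, Q=18μC, V=9.00V), C4(4μF, Q=2μC, V=0.50V)
Op 1: CLOSE 2-4: Q_total=10.00, C_total=6.00, V=1.67; Q2=3.33, Q4=6.67; dissipated=8.167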